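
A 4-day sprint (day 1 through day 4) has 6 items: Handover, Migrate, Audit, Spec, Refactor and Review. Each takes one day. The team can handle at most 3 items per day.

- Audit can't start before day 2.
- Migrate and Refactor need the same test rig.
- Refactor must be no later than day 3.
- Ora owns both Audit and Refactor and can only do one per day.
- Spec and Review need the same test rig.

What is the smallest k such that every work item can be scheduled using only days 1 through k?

With at most 3 per day and 6 work items, at least 2 days are needed.
Audit can't be placed before day 2, so the schedule must run through at least day 2.
2 works (last occupied day: day 2): for example Refactor in day 1; Audit in day 2; Handover in day 1; Spec in day 1; Migrate in day 2; Review in day 2.

2 days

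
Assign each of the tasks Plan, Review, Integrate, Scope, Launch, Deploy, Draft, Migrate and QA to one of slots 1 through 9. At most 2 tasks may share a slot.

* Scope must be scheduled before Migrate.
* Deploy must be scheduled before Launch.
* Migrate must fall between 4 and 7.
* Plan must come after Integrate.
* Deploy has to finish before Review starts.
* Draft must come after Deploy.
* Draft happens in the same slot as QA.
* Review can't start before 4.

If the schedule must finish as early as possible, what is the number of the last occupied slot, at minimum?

5

The precedence chain requires at least 2 distinct slots.
With at most 2 per slot and 9 tasks, at least 5 slots are needed.
Review can't be placed before 4, so the schedule must run through at least slot 4.
5 works (last occupied slot: 5): for example QA=5; Scope=2; Migrate=4; Deploy=1; Review=4; Integrate=1; Launch=3; Plan=2; Draft=5.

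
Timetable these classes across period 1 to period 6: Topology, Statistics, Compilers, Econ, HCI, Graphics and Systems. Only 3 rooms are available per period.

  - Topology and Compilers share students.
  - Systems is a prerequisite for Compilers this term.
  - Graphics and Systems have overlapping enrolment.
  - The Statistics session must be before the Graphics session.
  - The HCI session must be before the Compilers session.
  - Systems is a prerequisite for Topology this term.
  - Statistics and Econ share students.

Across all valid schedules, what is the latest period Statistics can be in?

Downstream work caps Statistics at period 5.
Statistics at period 5 is achievable: Topology=period 3, Systems=period 1, Statistics=period 5, Econ=period 1, Graphics=period 6, Compilers=period 2, HCI=period 1.

period 5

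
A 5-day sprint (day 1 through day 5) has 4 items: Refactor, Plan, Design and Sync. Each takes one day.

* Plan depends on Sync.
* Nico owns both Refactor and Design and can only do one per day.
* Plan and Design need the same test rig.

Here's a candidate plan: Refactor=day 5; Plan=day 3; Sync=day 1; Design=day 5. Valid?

Plan and Design need the same test rig — holds.
Plan depends on Sync — holds.
Nico owns both Refactor and Design and can only do one per day — violated.

No — it violates: Nico owns both Refactor and Design and can only do one per day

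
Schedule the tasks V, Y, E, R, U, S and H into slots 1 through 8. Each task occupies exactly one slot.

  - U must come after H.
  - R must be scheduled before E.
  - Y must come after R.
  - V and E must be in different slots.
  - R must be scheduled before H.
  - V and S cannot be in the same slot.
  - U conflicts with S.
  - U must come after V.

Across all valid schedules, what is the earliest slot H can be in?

Precedence pushes H to at least 2; downstream work caps H at 7.
H at 2 is achievable: U=3, E=2, S=2, R=1, Y=2, H=2, V=1.

2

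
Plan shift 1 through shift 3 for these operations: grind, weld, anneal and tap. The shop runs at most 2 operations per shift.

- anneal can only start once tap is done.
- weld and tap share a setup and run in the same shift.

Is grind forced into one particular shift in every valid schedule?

grind can be shift 1 (e.g. weld -> shift 2; grind -> shift 1; anneal -> shift 3; tap -> shift 2) or shift 2 (e.g. grind in shift 2; tap in shift 1; anneal in shift 2; weld in shift 1).

No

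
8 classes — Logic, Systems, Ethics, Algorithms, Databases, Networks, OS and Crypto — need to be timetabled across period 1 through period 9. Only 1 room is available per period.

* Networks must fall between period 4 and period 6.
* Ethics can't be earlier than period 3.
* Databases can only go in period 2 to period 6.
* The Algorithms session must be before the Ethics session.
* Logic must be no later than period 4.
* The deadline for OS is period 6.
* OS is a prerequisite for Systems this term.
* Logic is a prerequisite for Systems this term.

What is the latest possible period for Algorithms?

Downstream work caps Algorithms at period 8.
Algorithms at period 8 is achievable: Ethics in period 9, Networks in period 4, Crypto in period 6, Logic in period 1, Systems in period 5, OS in period 3, Databases in period 2, Algorithms in period 8.

period 8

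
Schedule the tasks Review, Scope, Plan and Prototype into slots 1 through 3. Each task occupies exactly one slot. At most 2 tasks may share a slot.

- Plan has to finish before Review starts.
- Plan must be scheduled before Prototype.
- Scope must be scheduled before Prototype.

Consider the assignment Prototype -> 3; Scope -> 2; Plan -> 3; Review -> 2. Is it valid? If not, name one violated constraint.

Plan must be scheduled before Prototype — violated.
Scope must be scheduled before Prototype — holds.
At most 2 tasks may share a slot — holds.
Plan has to finish before Review starts — violated.

No. Plan has to finish before Review starts is not satisfied.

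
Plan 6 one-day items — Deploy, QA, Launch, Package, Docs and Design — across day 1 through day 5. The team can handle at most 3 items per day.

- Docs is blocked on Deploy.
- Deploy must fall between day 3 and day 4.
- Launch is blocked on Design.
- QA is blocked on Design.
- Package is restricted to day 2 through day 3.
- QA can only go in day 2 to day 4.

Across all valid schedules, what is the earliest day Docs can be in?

Precedence pushes Docs to at least day 4.
Docs at day 4 is achievable: Design=day 1, QA=day 2, Package=day 2, Deploy=day 3, Docs=day 4, Launch=day 2.

day 4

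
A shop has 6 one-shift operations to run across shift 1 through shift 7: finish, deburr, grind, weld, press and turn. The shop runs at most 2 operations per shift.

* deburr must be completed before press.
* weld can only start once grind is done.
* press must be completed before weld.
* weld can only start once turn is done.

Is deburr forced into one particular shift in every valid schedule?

No

deburr can be shift 1 (e.g. weld -> shift 3, press -> shift 2, grind -> shift 1, turn -> shift 2, deburr -> shift 1, finish -> shift 3) or shift 2 (e.g. finish=shift 2, weld=shift 4, grind=shift 1, turn=shift 1, deburr=shift 2, press=shift 3).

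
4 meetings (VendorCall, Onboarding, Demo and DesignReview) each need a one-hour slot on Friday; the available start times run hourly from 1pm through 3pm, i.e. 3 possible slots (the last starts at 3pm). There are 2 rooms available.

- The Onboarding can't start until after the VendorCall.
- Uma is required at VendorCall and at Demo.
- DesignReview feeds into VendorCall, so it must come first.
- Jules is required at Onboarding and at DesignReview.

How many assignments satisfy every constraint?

2

Enumerating: Onboarding -> 3pm, DesignReview -> 1pm, Demo -> 1pm, VendorCall -> 2pm | Demo -> 3pm, Onboarding -> 3pm, DesignReview -> 1pm, VendorCall -> 2pm.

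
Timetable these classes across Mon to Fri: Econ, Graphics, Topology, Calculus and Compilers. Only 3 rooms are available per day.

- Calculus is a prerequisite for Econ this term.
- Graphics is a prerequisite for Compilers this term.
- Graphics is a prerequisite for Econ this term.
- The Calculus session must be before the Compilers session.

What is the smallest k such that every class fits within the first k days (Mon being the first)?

2

The precedence chain requires at least 2 distinct days.
With at most 3 per day and 5 classes, at least 2 days are needed.
2 works (last occupied day: Tue): for example Topology in Mon; Calculus in Mon; Graphics in Mon; Compilers in Tue; Econ in Tue.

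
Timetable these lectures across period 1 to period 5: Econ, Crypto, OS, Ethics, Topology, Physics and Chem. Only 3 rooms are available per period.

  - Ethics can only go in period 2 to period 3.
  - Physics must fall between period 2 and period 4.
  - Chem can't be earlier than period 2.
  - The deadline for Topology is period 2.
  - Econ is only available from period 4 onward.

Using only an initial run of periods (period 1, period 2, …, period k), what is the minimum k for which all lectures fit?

4 periods

With at most 3 per period and 7 lectures, at least 3 periods are needed.
Econ can't be placed before period 4, so the schedule must run through at least period 4.
4 works (last occupied period: period 4): for example Physics=period 2; Crypto=period 1; Topology=period 1; Ethics=period 2; Econ=period 4; OS=period 1; Chem=period 2.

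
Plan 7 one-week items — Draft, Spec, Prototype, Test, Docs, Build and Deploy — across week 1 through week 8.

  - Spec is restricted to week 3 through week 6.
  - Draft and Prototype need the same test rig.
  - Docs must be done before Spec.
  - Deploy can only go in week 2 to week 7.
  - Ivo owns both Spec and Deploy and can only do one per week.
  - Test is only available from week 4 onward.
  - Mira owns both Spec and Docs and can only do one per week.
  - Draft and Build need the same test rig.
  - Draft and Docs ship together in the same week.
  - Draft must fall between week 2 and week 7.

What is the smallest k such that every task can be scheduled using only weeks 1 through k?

The precedence chain requires at least 2 distinct weeks.
Test can't be placed before week 4, so the schedule must run through at least week 4.
4 works (last occupied week: week 4): for example Prototype -> week 1, Deploy -> week 2, Build -> week 1, Spec -> week 3, Docs -> week 2, Draft -> week 2, Test -> week 4.

4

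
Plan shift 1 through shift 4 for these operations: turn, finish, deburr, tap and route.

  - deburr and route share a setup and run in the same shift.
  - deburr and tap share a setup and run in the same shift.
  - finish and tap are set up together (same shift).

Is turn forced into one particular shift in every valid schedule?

No

turn can be shift 1 (e.g. route=shift 1, tap=shift 1, deburr=shift 1, turn=shift 1, finish=shift 1) or shift 2 (e.g. route -> shift 1; tap -> shift 1; deburr -> shift 1; turn -> shift 2; finish -> shift 1).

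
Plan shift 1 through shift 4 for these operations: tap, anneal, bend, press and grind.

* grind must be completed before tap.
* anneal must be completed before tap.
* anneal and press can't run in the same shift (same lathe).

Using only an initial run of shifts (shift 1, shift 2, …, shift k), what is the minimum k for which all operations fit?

The precedence chain requires at least 2 distinct shifts.
2 works (last occupied shift: shift 2): for example press in shift 2, grind in shift 1, tap in shift 2, anneal in shift 1, bend in shift 1.

2 shifts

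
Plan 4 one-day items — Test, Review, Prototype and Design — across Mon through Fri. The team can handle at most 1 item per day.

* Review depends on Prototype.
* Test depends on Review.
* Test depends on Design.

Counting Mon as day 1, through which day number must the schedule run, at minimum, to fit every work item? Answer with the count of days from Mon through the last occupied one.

The precedence chain requires at least 3 distinct days.
With at most 1 per day and 4 work items, at least 4 days are needed.
4 works (last occupied day: Thu): for example Review -> Tue; Test -> Thu; Design -> Wed; Prototype -> Mon.

4 days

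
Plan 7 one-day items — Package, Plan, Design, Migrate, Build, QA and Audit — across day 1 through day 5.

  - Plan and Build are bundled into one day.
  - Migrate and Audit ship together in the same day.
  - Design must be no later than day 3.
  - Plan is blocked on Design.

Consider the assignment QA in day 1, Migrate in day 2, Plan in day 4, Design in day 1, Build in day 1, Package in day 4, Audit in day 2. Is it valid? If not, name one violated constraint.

Invalid. Plan and Build are bundled into one day.

Migrate and Audit ship together in the same day — holds.
Design must be no later than day 3 — holds.
Plan is blocked on Design — holds.
Plan and Build are bundled into one day — violated.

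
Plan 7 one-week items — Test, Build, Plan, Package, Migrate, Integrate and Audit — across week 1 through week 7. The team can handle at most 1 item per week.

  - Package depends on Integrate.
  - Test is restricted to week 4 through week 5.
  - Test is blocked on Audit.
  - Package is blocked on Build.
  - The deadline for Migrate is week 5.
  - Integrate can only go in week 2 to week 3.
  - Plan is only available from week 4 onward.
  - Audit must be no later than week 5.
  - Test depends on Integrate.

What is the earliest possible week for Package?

Precedence pushes Package to at least week 3.
Package at week 6 is achievable: Plan in week 7, Build in week 5, Migrate in week 3, Package in week 6, Audit in week 1, Integrate in week 2, Test in week 4.
Nothing earlier works — the capacity limit rule out every week before week 6.

week 6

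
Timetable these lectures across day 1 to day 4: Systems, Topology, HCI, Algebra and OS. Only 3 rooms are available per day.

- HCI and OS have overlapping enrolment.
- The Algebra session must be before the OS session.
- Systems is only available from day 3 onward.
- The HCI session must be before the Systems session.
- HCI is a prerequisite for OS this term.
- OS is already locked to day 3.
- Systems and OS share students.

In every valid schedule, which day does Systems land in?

Systems's window is day 3–day 4.
OS is fixed at day 3, and Systems can't share a day with OS.
So Systems must be day 4.

day 4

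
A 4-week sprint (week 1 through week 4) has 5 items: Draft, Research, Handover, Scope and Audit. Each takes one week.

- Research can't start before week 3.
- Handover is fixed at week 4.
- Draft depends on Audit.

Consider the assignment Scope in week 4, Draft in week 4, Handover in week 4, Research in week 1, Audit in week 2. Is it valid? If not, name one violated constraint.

Research can't start before week 3 — violated.
Handover is fixed at week 4 — holds.
Draft depends on Audit — holds.

No — it violates: Research can't start before week 3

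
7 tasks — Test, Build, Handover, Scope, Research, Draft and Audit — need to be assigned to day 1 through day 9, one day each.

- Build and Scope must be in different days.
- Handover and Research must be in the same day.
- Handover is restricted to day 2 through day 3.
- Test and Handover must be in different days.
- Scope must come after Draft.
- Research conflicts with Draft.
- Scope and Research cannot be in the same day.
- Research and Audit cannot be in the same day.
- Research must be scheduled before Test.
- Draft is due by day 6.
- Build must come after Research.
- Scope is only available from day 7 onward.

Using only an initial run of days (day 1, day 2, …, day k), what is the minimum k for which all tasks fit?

The precedence chain requires at least 2 distinct days.
Scope can't be placed before day 7, so the schedule must run through at least day 7.
7 works (last occupied day: day 7): for example Build=day 3; Scope=day 7; Test=day 3; Draft=day 1; Handover=day 2; Research=day 2; Audit=day 1.

7 days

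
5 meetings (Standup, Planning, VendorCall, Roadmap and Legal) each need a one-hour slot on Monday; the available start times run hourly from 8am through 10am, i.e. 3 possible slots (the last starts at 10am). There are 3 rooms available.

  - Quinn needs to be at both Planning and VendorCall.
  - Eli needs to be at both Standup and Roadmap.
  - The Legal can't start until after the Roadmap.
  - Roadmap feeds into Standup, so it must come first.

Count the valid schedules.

Splitting on Standup: it can be 9am (12), 10am (18). Listing each branch's schedules as (Planning, VendorCall, Roadmap, Legal):
Standup=9am: (8am,9am,8am,9am) (8am,9am,8am,10am) (8am,10am,8am,9am) (8am,10am,8am,10am) (9am,8am,8am,9am) (9am,8am,8am,10am) (9am,10am,8am,9am) (9am,10am,8am,10am) (10am,8am,8am,9am) (10am,8am,8am,10am) (10am,9am,8am,9am) (10am,9am,8am,10am) — 12.
Standup=10am: (8am,9am,8am,9am) (8am,9am,8am,10am) (8am,9am,9am,10am) (8am,10am,8am,9am) (8am,10am,8am,10am) (8am,10am,9am,10am) (9am,8am,8am,9am) (9am,8am,8am,10am) (9am,8am,9am,10am) (9am,10am,8am,9am) (9am,10am,8am,10am) (9am,10am,9am,10am) (10am,8am,8am,9am) (10am,8am,8am,10am) (10am,8am,9am,10am) (10am,9am,8am,9am) (10am,9am,8am,10am) (10am,9am,9am,10am) — 18.
Summing: 12 + 18 = 30.

30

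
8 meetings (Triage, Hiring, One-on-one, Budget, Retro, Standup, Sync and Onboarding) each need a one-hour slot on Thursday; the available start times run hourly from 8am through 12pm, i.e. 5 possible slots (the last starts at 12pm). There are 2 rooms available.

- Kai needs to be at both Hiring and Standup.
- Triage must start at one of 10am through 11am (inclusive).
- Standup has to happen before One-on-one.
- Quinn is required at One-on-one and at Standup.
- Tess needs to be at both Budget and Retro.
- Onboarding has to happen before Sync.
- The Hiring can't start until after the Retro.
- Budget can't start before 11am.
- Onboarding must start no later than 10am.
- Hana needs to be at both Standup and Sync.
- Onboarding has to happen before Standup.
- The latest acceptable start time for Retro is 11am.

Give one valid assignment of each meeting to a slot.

Sync -> 12pm, Triage -> 10am, Onboarding -> 8am, One-on-one -> 11am, Retro -> 8am, Budget -> 11am, Standup -> 9am, Hiring -> 10am

Checking: Onboarding(8am) before Standup(9am); Standup(9am) before One-on-one(11am); Retro(8am) before Hiring(10am); Onboarding(8am) before Sync(12pm); Budget(11am) != Retro(8am); One-on-one(11am) != Standup(9am); Standup(9am) != Sync(12pm); Hiring(10am) != Standup(9am); Retro=8am in [8am,11am]; Budget=11am in [11am,12pm]; Onboarding=8am in [8am,10am]; Triage=10am in [10am,11am]; max 2 per slot (cap 2).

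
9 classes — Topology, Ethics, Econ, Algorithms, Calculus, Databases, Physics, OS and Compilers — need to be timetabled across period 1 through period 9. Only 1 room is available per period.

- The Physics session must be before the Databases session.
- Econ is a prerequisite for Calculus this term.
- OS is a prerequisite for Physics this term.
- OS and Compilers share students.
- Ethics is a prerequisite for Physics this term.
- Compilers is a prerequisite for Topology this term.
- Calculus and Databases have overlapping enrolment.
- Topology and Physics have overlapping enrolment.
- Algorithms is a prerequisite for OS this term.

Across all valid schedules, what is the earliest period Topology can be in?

period 2

Precedence pushes Topology to at least period 2.
Topology at period 2 is achievable: Databases in period 9; Ethics in period 5; Topology in period 2; Physics in period 6; Compilers in period 1; Calculus in period 8; Algorithms in period 3; OS in period 4; Econ in period 7.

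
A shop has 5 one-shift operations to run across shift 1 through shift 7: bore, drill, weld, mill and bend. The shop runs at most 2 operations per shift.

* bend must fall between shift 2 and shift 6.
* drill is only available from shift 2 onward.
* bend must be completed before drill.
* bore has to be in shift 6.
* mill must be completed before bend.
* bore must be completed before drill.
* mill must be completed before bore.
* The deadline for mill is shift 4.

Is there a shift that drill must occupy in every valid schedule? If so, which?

Drill is available from shift 2; precedence pushes drill to at least shift 7.
So drill is pinned to shift 7.

shift 7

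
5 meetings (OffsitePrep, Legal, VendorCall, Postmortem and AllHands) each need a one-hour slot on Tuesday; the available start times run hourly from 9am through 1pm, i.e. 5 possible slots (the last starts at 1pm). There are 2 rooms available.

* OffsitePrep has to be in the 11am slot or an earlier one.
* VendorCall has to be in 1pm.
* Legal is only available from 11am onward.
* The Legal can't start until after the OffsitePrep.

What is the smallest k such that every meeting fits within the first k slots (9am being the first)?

5

The precedence chain requires at least 2 distinct slots.
With at most 2 per slot and 5 meetings, at least 3 slots are needed.
VendorCall can't be placed before 1pm — that is slot 5 counting from 9am — so the schedule must run through at least 5 slots.
5 works (last occupied slot: 1pm): for example Postmortem=9am; AllHands=10am; OffsitePrep=9am; VendorCall=1pm; Legal=11am.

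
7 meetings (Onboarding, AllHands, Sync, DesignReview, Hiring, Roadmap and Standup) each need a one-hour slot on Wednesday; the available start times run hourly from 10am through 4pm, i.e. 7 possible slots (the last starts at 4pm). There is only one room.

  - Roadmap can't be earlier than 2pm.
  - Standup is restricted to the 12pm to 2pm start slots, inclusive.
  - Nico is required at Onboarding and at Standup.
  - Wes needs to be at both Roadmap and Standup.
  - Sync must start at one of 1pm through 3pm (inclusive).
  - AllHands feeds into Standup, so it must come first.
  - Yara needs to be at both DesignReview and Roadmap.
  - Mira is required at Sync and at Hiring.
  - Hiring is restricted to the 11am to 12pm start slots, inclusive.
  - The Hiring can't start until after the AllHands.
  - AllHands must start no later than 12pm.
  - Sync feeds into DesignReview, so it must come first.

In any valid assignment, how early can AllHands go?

10am

AllHands's own window allows nothing later than 12pm; downstream work caps AllHands at 11am.
AllHands at 10am is achievable: Roadmap=2pm; Hiring=11am; Onboarding=4pm; Standup=12pm; Sync=1pm; DesignReview=3pm; AllHands=10am.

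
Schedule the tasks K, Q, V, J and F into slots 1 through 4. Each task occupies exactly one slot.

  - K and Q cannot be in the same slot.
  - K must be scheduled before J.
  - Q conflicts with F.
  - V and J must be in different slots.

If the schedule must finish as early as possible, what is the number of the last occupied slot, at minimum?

slot 2

The precedence chain requires at least 2 distinct slots.
2 works (last occupied slot: 2): for example K in 1; V in 1; J in 2; Q in 2; F in 1.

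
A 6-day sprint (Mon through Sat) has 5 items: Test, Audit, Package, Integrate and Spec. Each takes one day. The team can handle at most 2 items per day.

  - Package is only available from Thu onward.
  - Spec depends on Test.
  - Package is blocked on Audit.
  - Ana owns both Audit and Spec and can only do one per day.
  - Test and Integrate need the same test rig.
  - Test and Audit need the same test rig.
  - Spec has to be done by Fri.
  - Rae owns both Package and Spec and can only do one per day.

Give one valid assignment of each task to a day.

Audit -> Wed, Test -> Mon, Package -> Thu, Integrate -> Tue, Spec -> Tue

Checking: Audit(Wed) before Package(Thu); Test(Mon) before Spec(Tue); Test(Mon) != Integrate(Tue); Test(Mon) != Audit(Wed); Package(Thu) != Spec(Tue); Audit(Wed) != Spec(Tue); Spec=Tue in [Mon,Fri]; Package=Thu in [Thu,Sat]; max 2 per day (cap 2).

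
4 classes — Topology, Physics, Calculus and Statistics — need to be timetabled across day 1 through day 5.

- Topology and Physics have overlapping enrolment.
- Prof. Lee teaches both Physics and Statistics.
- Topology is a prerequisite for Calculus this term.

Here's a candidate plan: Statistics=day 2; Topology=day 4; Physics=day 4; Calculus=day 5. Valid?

No — it violates: Topology and Physics have overlapping enrolment

Prof. Lee teaches both Physics and Statistics — holds.
Topology is a prerequisite for Calculus this term — holds.
Topology and Physics have overlapping enrolment — violated.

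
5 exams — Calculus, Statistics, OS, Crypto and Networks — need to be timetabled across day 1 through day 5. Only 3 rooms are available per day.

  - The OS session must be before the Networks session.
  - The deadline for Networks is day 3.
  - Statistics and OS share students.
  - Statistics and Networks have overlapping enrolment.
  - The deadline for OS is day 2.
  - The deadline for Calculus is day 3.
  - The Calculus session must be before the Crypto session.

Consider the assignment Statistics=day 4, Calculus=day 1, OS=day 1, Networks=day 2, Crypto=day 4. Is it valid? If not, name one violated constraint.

Yes

The deadline for OS is day 2 — holds.
The deadline for Networks is day 3 — holds.
The Calculus session must be before the Crypto session — holds.
Only 3 rooms are available per day — holds.
Statistics and OS share students — holds.
The deadline for Calculus is day 3 — holds.
Statistics and Networks have overlapping enrolment — holds.
The OS session must be before the Networks session — holds.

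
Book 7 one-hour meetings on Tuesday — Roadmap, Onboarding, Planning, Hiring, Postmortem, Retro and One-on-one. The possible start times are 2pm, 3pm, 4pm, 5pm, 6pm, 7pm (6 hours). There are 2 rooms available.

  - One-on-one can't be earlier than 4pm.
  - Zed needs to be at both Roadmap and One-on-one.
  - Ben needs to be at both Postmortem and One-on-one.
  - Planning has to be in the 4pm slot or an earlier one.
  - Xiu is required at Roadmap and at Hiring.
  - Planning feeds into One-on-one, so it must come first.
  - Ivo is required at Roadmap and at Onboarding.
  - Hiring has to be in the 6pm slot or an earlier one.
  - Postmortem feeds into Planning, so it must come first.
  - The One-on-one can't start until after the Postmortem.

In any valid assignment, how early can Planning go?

Precedence pushes Planning to at least 3pm; Planning's own window allows nothing later than 4pm.
Planning at 3pm is achievable: Roadmap in 3pm, One-on-one in 4pm, Retro in 5pm, Onboarding in 4pm, Postmortem in 2pm, Hiring in 2pm, Planning in 3pm.

3pm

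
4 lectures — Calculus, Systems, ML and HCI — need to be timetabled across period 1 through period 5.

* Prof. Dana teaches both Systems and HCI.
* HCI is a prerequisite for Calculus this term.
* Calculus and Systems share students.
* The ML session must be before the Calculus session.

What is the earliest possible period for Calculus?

Precedence pushes Calculus to at least period 2.
Calculus at period 2 is achievable: ML=period 1, HCI=period 1, Systems=period 3, Calculus=period 2.

period 2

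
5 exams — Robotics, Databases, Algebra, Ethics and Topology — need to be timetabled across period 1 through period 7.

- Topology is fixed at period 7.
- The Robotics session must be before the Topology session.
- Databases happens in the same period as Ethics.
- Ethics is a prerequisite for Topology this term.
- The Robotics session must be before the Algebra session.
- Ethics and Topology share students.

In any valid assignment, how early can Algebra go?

period 2

Precedence pushes Algebra to at least period 2.
Algebra at period 2 is achievable: Databases -> period 1; Algebra -> period 2; Robotics -> period 1; Ethics -> period 1; Topology -> period 7.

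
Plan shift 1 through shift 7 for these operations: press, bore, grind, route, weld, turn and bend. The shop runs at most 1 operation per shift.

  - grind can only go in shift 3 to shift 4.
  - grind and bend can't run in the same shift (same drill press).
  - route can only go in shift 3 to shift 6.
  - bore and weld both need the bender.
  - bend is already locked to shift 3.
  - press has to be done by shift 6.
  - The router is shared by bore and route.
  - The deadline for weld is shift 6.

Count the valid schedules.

24

Splitting on press: it can be shift 1 (8), shift 2 (8), shift 5 (4), shift 6 (4). Listing each branch's schedules as (bore, grind, route, weld, turn, bend) by shift number:
press=shift 1: (2,4,5,6,7,3) (2,4,6,5,7,3) (5,4,6,2,7,3) (6,4,5,2,7,3) (7,4,5,2,6,3) (7,4,5,6,2,3) (7,4,6,2,5,3) (7,4,6,5,2,3) — 8.
press=shift 2: (1,4,5,6,7,3) (1,4,6,5,7,3) (5,4,6,1,7,3) (6,4,5,1,7,3) (7,4,5,1,6,3) (7,4,5,6,1,3) (7,4,6,1,5,3) (7,4,6,5,1,3) — 8.
press=shift 5: (1,4,6,2,7,3) (2,4,6,1,7,3) (7,4,6,1,2,3) (7,4,6,2,1,3) — 4.
press=shift 6: (1,4,5,2,7,3) (2,4,5,1,7,3) (7,4,5,1,2,3) (7,4,5,2,1,3) — 4.
Summing: 8 + 8 + 4 + 4 = 24.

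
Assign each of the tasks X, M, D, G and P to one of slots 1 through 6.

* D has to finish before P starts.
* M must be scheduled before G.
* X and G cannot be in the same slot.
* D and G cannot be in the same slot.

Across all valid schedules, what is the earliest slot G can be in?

2

Precedence pushes G to at least 2.
G at 2 is achievable: X=1; D=1; P=2; G=2; M=1.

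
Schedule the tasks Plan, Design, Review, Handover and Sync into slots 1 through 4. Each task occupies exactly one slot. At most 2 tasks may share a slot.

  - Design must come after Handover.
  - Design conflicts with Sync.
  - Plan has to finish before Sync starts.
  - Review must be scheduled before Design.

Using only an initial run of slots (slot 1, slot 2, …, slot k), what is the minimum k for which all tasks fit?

3 slots

The precedence chain requires at least 2 distinct slots.
With at most 2 per slot and 5 tasks, at least 3 slots are needed.
3 works (last occupied slot: 3): for example Plan=2; Sync=3; Design=2; Review=1; Handover=1.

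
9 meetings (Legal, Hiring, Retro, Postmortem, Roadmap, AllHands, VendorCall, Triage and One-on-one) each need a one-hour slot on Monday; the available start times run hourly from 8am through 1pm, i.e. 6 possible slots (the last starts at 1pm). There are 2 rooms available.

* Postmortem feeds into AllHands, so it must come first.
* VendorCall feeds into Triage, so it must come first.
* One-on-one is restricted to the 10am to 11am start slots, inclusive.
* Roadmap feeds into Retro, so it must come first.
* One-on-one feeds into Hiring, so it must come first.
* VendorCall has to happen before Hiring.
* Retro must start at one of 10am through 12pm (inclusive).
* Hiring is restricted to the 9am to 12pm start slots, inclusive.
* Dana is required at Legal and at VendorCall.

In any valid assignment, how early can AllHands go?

Precedence pushes AllHands to at least 9am.
AllHands at 9am is achievable: Legal=12pm, One-on-one=10am, Retro=10am, Hiring=11am, Roadmap=9am, Postmortem=8am, AllHands=9am, Triage=11am, VendorCall=8am.

9am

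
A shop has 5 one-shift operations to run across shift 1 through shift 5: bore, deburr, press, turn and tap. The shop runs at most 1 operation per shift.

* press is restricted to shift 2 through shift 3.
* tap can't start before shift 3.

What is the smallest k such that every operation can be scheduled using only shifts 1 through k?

5

With at most 1 per shift and 5 operations, at least 5 shifts are needed.
tap can't be placed before shift 3, so the schedule must run through at least shift 3.
5 works (last occupied shift: shift 5): for example deburr in shift 4, tap in shift 3, bore in shift 1, press in shift 2, turn in shift 5.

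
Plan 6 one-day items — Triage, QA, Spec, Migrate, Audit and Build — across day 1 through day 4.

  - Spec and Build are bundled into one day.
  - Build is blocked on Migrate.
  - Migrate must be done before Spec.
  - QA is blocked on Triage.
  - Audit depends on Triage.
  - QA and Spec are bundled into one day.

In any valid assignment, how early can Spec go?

day 2

Precedence pushes Spec to at least day 2.
Spec at day 2 is achievable: Spec -> day 2, Triage -> day 1, Build -> day 2, Audit -> day 2, QA -> day 2, Migrate -> day 1.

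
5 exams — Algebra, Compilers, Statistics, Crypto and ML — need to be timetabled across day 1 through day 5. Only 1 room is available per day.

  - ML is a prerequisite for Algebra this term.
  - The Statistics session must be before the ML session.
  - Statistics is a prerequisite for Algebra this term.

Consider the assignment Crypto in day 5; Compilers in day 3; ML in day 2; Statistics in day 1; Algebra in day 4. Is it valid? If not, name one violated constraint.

Valid

ML is a prerequisite for Algebra this term — holds.
Only 1 room is available per day — holds.
The Statistics session must be before the ML session — holds.
Statistics is a prerequisite for Algebra this term — holds.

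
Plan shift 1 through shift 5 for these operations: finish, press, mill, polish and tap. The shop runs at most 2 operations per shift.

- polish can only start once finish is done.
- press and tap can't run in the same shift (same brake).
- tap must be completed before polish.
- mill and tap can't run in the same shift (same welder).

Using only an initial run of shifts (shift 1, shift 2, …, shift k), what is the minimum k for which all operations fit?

3 shifts

The precedence chain requires at least 2 distinct shifts.
With at most 2 per shift and 5 operations, at least 3 shifts are needed.
3 works (last occupied shift: shift 3): for example finish in shift 1, mill in shift 3, press in shift 2, tap in shift 1, polish in shift 2.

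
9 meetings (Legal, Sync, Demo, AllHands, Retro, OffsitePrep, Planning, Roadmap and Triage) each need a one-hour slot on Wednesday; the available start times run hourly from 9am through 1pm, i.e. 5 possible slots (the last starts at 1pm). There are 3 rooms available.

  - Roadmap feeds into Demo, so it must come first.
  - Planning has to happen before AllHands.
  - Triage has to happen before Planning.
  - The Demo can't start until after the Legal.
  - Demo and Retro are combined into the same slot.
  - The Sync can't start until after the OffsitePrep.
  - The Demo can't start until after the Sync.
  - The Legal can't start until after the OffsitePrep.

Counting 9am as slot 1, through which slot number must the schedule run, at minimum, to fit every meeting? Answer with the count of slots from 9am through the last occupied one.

The precedence chain requires at least 3 distinct slots.
With at most 3 per slot and 9 meetings, at least 3 slots are needed.
3 works (last occupied slot: 11am): for example Planning in 10am, Triage in 9am, Demo in 11am, Sync in 10am, AllHands in 11am, Roadmap in 9am, Legal in 10am, Retro in 11am, OffsitePrep in 9am.

3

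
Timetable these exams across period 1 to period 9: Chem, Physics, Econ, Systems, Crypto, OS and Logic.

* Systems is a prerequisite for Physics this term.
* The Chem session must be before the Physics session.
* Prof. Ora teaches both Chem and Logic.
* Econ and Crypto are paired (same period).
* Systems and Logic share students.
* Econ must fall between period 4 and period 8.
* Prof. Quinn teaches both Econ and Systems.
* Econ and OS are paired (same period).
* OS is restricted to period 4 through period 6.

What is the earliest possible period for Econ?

Econ is available from period 4; Econ's own window allows nothing later than period 8; Econ must be in the same period as OS, which can't be after period 6, so Econ is at most period 6.
Econ at period 4 is achievable: Econ=period 4, OS=period 4, Crypto=period 4, Chem=period 1, Systems=period 1, Logic=period 2, Physics=period 2.

period 4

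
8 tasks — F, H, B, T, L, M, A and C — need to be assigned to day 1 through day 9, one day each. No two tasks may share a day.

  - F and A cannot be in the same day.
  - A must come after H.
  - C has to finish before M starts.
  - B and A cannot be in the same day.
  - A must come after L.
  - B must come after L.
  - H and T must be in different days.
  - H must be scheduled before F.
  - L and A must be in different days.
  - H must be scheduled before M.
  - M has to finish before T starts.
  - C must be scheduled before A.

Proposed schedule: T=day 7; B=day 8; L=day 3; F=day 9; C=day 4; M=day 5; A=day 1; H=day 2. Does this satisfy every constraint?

No. C must be scheduled before A is not satisfied.

B and A cannot be in the same day — holds.
No two tasks may share a day — holds.
H must be scheduled before F — holds.
H must be scheduled before M — holds.
L and A must be in different days — holds.
A must come after H — violated.
C has to finish before M starts — holds.
A must come after L — violated.
H and T must be in different days — holds.
M has to finish before T starts — holds.
B must come after L — holds.
C must be scheduled before A — violated.
F and A cannot be in the same day — holds.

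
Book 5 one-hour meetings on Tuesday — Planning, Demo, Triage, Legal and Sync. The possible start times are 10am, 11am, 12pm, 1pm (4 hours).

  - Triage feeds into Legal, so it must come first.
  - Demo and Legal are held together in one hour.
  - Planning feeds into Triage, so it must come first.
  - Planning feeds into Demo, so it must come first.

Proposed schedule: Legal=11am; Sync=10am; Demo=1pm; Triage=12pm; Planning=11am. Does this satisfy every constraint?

Demo and Legal are held together in one hour — violated.
Triage feeds into Legal, so it must come first — violated.
Planning feeds into Demo, so it must come first — holds.
Planning feeds into Triage, so it must come first — holds.

No. Demo and Legal are held together in one hour is not satisfied.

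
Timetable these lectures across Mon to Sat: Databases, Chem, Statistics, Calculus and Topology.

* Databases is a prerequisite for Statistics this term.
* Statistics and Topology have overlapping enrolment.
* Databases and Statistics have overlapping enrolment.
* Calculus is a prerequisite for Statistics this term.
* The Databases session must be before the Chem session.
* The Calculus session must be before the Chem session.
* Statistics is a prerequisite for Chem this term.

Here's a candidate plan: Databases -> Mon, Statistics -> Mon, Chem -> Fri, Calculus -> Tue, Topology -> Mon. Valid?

Statistics and Topology have overlapping enrolment — violated.
Statistics is a prerequisite for Chem this term — holds.
Calculus is a prerequisite for Statistics this term — violated.
The Databases session must be before the Chem session — holds.
Databases is a prerequisite for Statistics this term — violated.
The Calculus session must be before the Chem session — holds.
Databases and Statistics have overlapping enrolment — violated.

No — it violates: Databases and Statistics have overlapping enrolment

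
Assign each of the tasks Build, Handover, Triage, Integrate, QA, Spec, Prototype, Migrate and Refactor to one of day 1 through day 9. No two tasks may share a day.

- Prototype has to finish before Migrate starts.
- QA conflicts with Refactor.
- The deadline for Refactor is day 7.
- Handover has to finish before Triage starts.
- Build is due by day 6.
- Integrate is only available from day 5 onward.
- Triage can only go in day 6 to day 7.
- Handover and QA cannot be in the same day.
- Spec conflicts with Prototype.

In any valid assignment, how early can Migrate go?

Precedence pushes Migrate to at least day 2.
Migrate at day 2 is achievable: Spec=day 9; Migrate=day 2; Prototype=day 1; QA=day 8; Handover=day 4; Integrate=day 5; Build=day 3; Refactor=day 7; Triage=day 6.

day 2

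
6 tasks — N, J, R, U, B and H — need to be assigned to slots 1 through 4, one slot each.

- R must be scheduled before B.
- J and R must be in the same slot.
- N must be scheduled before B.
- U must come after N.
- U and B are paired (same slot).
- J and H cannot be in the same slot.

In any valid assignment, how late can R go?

3

Downstream work caps R at 3.
R at 3 is achievable: R in 3; H in 1; B in 4; N in 1; U in 4; J in 3.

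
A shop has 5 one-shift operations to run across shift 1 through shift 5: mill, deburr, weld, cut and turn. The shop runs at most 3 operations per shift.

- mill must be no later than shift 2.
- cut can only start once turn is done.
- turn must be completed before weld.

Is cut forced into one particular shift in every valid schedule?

No

cut can be shift 2 (e.g. turn -> shift 1, deburr -> shift 1, cut -> shift 2, mill -> shift 1, weld -> shift 2) or shift 3 (e.g. deburr -> shift 1; weld -> shift 2; cut -> shift 3; turn -> shift 1; mill -> shift 1).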